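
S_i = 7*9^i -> [7, 63, 567, 5103, 45927]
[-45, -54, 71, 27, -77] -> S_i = Random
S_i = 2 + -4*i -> [2, -2, -6, -10, -14]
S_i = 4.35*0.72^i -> [4.35, 3.13, 2.26, 1.62, 1.17]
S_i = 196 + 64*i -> [196, 260, 324, 388, 452]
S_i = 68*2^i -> [68, 136, 272, 544, 1088]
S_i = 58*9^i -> [58, 522, 4698, 42282, 380538]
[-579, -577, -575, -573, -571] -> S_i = -579 + 2*i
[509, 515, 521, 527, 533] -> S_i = 509 + 6*i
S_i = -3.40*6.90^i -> [-3.4, -23.46, -161.87, -1116.93, -7706.82]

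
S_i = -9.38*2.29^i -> [-9.38, -21.48, -49.19, -112.64, -257.96]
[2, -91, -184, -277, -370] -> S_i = 2 + -93*i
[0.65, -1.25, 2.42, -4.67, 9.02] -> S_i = 0.65*(-1.93)^i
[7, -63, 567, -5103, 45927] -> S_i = 7*-9^i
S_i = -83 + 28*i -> [-83, -55, -27, 1, 29]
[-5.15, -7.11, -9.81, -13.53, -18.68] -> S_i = -5.15*1.38^i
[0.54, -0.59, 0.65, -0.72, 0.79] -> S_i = 0.54*(-1.10)^i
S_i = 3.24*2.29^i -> [3.24, 7.42, 16.99, 38.91, 89.1]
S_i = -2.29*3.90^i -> [-2.29, -8.93, -34.83, -135.84, -529.78]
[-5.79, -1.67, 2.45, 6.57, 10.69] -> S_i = -5.79 + 4.12*i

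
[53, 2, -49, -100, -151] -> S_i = 53 + -51*i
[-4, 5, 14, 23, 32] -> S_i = -4 + 9*i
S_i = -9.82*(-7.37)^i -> [-9.82, 72.37, -533.39, 3931.1, -28972.2]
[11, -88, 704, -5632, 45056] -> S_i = 11*-8^i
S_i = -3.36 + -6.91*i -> [-3.36, -10.27, -17.18, -24.09, -31.0]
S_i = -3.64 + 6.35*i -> [-3.64, 2.71, 9.06, 15.41, 21.76]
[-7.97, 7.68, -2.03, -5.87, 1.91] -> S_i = Random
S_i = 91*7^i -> [91, 637, 4459, 31213, 218491]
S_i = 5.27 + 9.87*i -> [5.27, 15.14, 25.01, 34.88, 44.75]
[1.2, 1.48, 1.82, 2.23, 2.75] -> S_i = 1.20*1.23^i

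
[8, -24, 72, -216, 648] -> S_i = 8*-3^i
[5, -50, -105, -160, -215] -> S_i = 5 + -55*i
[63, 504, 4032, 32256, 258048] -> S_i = 63*8^i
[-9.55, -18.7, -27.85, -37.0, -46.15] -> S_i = -9.55 + -9.15*i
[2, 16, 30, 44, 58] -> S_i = 2 + 14*i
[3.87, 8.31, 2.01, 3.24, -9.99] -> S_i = Random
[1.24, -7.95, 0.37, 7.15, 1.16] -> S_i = Random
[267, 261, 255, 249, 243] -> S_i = 267 + -6*i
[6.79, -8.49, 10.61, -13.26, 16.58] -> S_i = 6.79*(-1.25)^i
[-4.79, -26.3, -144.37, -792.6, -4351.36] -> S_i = -4.79*5.49^i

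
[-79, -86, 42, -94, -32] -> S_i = Random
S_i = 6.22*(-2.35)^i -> [6.22, -14.62, 34.35, -80.72, 189.7]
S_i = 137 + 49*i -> [137, 186, 235, 284, 333]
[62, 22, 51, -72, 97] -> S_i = Random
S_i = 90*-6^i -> [90, -540, 3240, -19440, 116640]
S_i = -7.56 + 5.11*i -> [-7.56, -2.45, 2.66, 7.77, 12.88]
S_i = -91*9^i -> [-91, -819, -7371, -66339, -597051]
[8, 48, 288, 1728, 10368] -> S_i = 8*6^i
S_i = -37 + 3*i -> [-37, -34, -31, -28, -25]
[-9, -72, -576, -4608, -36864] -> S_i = -9*8^i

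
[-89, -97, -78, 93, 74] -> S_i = Random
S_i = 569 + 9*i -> [569, 578, 587, 596, 605]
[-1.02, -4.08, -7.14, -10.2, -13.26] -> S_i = -1.02 + -3.06*i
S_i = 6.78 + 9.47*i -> [6.78, 16.25, 25.72, 35.19, 44.66]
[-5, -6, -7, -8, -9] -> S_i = -5 + -1*i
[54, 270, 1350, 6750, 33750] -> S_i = 54*5^i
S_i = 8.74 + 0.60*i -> [8.74, 9.34, 9.94, 10.54, 11.14]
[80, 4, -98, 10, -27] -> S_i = Random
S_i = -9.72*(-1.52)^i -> [-9.72, 14.77, -22.46, 34.13, -51.88]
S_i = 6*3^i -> [6, 18, 54, 162, 486]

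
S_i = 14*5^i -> [14, 70, 350, 1750, 8750]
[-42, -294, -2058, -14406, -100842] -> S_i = -42*7^i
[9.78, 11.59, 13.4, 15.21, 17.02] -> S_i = 9.78 + 1.81*i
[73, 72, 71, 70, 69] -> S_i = 73 + -1*i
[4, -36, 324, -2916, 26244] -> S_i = 4*-9^i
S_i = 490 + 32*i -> [490, 522, 554, 586, 618]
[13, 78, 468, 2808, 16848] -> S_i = 13*6^i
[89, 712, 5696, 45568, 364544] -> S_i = 89*8^i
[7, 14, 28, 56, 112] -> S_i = 7*2^i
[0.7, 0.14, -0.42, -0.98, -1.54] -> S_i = 0.70 + -0.56*i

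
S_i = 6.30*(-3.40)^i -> [6.3, -21.42, 72.83, -247.62, 841.89]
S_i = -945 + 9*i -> [-945, -936, -927, -918, -909]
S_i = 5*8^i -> [5, 40, 320, 2560, 20480]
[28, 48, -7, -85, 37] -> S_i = Random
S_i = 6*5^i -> [6, 30, 150, 750, 3750]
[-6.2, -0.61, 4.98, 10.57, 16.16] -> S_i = -6.20 + 5.59*i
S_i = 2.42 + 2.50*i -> [2.42, 4.92, 7.42, 9.92, 12.42]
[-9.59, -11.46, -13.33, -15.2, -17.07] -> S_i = -9.59 + -1.87*i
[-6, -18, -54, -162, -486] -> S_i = -6*3^i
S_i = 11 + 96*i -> [11, 107, 203, 299, 395]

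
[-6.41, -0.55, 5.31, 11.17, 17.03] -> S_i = -6.41 + 5.86*i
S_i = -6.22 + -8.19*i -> [-6.22, -14.41, -22.6, -30.79, -38.98]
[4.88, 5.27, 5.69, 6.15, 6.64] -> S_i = 4.88*1.08^i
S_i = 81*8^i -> [81, 648, 5184, 41472, 331776]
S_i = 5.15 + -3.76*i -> [5.15, 1.39, -2.37, -6.13, -9.89]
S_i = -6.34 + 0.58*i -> [-6.34, -5.76, -5.18, -4.6, -4.02]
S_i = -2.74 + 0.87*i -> [-2.74, -1.87, -1.0, -0.13, 0.74]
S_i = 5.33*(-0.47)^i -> [5.33, -2.51, 1.18, -0.55, 0.26]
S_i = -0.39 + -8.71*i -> [-0.39, -9.1, -17.81, -26.52, -35.23]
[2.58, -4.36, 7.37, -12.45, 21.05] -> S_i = 2.58*(-1.69)^i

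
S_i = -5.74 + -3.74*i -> [-5.74, -9.48, -13.22, -16.96, -20.7]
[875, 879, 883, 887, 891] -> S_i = 875 + 4*i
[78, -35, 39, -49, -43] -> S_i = Random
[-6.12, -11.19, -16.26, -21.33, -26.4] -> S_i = -6.12 + -5.07*i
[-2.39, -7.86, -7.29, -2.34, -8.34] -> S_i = Random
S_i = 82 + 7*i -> [82, 89, 96, 103, 110]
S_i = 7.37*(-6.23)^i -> [7.37, -45.92, 286.05, -1782.1, 11102.47]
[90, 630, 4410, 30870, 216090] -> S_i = 90*7^i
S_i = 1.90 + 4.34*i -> [1.9, 6.24, 10.58, 14.92, 19.26]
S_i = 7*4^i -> [7, 28, 112, 448, 1792]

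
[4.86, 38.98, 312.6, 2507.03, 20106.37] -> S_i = 4.86*8.02^i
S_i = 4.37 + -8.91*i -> [4.37, -4.54, -13.45, -22.36, -31.27]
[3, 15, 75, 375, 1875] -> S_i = 3*5^i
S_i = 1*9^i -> [1, 9, 81, 729, 6561]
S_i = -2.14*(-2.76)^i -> [-2.14, 5.91, -16.3, 44.99, -124.18]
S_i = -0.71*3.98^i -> [-0.71, -2.83, -11.25, -44.76, -178.15]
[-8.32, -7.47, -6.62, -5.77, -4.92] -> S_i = -8.32 + 0.85*i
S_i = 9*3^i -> [9, 27, 81, 243, 729]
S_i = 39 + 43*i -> [39, 82, 125, 168, 211]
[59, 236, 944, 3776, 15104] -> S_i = 59*4^i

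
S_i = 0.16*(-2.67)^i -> [0.16, -0.43, 1.14, -3.05, 8.13]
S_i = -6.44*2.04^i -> [-6.44, -13.14, -26.8, -54.67, -111.53]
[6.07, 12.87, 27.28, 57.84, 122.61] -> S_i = 6.07*2.12^i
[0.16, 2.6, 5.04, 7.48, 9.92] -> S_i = 0.16 + 2.44*i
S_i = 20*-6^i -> [20, -120, 720, -4320, 25920]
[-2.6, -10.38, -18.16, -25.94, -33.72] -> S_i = -2.60 + -7.78*i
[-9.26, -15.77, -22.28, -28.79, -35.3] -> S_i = -9.26 + -6.51*i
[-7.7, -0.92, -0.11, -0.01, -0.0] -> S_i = -7.70*0.12^i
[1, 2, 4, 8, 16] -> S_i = 1*2^i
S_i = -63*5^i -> [-63, -315, -1575, -7875, -39375]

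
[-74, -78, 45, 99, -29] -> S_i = Random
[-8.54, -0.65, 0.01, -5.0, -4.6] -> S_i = Random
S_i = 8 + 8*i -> [8, 16, 24, 32, 40]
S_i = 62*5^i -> [62, 310, 1550, 7750, 38750]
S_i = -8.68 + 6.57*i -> [-8.68, -2.11, 4.46, 11.03, 17.6]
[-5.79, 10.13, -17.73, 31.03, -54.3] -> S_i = -5.79*(-1.75)^i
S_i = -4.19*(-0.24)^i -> [-4.19, 1.01, -0.24, 0.06, -0.01]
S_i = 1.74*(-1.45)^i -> [1.74, -2.52, 3.66, -5.3, 7.69]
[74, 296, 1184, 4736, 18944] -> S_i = 74*4^i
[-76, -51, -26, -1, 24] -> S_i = -76 + 25*i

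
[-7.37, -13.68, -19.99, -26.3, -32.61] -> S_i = -7.37 + -6.31*i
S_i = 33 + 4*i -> [33, 37, 41, 45, 49]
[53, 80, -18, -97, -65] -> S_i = Random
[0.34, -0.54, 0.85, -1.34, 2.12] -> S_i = 0.34*(-1.58)^i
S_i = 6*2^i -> [6, 12, 24, 48, 96]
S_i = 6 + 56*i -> [6, 62, 118, 174, 230]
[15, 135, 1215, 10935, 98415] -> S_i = 15*9^i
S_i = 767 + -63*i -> [767, 704, 641, 578, 515]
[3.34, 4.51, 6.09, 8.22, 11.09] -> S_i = 3.34*1.35^i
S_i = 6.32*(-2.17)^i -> [6.32, -13.71, 29.76, -64.58, 140.14]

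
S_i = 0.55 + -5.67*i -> [0.55, -5.12, -10.79, -16.46, -22.13]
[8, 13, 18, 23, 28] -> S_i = 8 + 5*i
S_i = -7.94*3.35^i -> [-7.94, -26.6, -89.11, -298.51, -1000.0]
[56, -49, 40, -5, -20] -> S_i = Random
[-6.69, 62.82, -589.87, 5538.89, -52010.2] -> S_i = -6.69*(-9.39)^i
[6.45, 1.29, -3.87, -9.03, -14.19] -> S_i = 6.45 + -5.16*i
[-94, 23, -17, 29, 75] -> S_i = Random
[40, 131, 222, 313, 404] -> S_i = 40 + 91*i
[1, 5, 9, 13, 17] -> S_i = 1 + 4*i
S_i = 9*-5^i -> [9, -45, 225, -1125, 5625]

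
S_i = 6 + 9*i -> [6, 15, 24, 33, 42]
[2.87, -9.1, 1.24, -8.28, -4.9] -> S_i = Random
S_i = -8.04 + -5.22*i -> [-8.04, -13.26, -18.48, -23.7, -28.92]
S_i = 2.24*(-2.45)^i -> [2.24, -5.49, 13.45, -32.94, 80.71]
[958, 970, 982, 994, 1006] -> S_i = 958 + 12*i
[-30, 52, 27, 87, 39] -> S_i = Random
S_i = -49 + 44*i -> [-49, -5, 39, 83, 127]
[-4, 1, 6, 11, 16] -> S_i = -4 + 5*i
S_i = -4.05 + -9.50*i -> [-4.05, -13.55, -23.05, -32.55, -42.05]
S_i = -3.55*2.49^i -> [-3.55, -8.84, -22.01, -54.81, -136.47]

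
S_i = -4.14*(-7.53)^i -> [-4.14, 31.17, -234.74, 1767.61, -13310.07]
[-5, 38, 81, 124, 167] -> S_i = -5 + 43*i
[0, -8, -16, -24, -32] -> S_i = 0 + -8*i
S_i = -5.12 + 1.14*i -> [-5.12, -3.98, -2.84, -1.7, -0.56]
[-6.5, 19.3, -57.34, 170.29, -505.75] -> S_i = -6.50*(-2.97)^i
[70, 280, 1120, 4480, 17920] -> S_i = 70*4^i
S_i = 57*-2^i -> [57, -114, 228, -456, 912]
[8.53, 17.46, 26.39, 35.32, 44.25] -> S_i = 8.53 + 8.93*i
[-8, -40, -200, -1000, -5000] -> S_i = -8*5^i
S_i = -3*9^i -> [-3, -27, -243, -2187, -19683]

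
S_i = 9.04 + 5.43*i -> [9.04, 14.47, 19.9, 25.33, 30.76]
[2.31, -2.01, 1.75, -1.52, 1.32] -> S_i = 2.31*(-0.87)^i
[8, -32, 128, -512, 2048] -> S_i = 8*-4^i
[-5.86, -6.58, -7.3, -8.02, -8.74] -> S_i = -5.86 + -0.72*i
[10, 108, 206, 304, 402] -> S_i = 10 + 98*i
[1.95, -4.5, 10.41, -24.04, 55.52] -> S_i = 1.95*(-2.31)^i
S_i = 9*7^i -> [9, 63, 441, 3087, 21609]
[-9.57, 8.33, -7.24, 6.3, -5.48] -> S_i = -9.57*(-0.87)^i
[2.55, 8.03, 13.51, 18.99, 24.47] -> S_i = 2.55 + 5.48*i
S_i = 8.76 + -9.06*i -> [8.76, -0.3, -9.36, -18.42, -27.48]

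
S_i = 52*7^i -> [52, 364, 2548, 17836, 124852]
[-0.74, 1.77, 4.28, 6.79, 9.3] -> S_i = -0.74 + 2.51*i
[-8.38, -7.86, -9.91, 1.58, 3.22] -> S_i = Random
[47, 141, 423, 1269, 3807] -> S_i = 47*3^i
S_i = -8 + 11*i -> [-8, 3, 14, 25, 36]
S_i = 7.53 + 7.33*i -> [7.53, 14.86, 22.19, 29.52, 36.85]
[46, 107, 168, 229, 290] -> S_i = 46 + 61*i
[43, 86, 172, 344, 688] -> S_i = 43*2^i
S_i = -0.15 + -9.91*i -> [-0.15, -10.06, -19.97, -29.88, -39.79]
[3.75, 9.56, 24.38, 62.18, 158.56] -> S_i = 3.75*2.55^i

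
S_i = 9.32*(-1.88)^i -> [9.32, -17.52, 32.94, -61.93, 116.43]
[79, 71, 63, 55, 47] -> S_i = 79 + -8*i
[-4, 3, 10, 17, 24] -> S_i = -4 + 7*i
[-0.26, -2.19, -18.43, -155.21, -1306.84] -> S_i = -0.26*8.42^i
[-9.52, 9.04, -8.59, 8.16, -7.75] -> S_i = -9.52*(-0.95)^i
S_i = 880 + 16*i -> [880, 896, 912, 928, 944]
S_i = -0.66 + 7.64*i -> [-0.66, 6.98, 14.62, 22.26, 29.9]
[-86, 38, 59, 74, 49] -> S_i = Random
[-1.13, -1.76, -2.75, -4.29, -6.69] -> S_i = -1.13*1.56^i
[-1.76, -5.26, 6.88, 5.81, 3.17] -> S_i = Random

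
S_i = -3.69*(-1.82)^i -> [-3.69, 6.72, -12.22, 22.25, -40.49]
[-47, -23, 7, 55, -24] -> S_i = Random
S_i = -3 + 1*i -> [-3, -2, -1, 0, 1]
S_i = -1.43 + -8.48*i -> [-1.43, -9.91, -18.39, -26.87, -35.35]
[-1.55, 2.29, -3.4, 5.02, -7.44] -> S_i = -1.55*(-1.48)^i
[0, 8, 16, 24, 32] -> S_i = 0 + 8*i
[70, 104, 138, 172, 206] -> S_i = 70 + 34*i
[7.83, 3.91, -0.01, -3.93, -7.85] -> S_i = 7.83 + -3.92*i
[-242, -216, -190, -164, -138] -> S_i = -242 + 26*i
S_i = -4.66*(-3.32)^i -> [-4.66, 15.47, -51.36, 170.53, -566.16]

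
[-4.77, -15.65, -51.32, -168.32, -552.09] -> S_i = -4.77*3.28^i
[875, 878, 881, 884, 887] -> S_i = 875 + 3*i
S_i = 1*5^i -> [1, 5, 25, 125, 625]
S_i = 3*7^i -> [3, 21, 147, 1029, 7203]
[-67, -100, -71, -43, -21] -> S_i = Random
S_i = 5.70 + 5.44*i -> [5.7, 11.14, 16.58, 22.02, 27.46]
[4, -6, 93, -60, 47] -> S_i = Random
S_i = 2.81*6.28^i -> [2.81, 17.65, 110.82, 695.96, 4370.64]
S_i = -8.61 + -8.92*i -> [-8.61, -17.53, -26.45, -35.37, -44.29]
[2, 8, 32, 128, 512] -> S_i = 2*4^i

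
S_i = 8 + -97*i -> [8, -89, -186, -283, -380]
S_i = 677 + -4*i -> [677, 673, 669, 665, 661]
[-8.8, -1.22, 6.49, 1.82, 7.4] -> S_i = Random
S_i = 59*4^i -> [59, 236, 944, 3776, 15104]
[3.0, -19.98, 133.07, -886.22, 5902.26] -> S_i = 3.00*(-6.66)^i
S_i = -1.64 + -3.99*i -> [-1.64, -5.63, -9.62, -13.61, -17.6]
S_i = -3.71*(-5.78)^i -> [-3.71, 21.44, -123.95, 716.4, -4140.81]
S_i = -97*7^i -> [-97, -679, -4753, -33271, -232897]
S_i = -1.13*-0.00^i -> [-1.13, 0.0, -0.0, 0.0, -0.0]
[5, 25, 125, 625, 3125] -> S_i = 5*5^i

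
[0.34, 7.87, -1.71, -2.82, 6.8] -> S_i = Random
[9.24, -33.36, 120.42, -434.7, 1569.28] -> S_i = 9.24*(-3.61)^i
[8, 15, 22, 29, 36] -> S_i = 8 + 7*i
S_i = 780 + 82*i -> [780, 862, 944, 1026, 1108]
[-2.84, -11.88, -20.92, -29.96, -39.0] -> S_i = -2.84 + -9.04*i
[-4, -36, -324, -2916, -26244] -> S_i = -4*9^i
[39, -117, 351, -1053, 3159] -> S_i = 39*-3^i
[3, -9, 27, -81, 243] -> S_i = 3*-3^i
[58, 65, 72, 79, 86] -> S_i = 58 + 7*i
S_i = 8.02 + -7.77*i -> [8.02, 0.25, -7.52, -15.29, -23.06]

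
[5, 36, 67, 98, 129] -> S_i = 5 + 31*i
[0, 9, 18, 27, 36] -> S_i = 0 + 9*i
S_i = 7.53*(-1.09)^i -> [7.53, -8.21, 8.95, -9.75, 10.63]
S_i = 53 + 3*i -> [53, 56, 59, 62, 65]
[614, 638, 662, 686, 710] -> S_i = 614 + 24*i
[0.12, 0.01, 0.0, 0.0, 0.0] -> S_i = 0.12*0.12^i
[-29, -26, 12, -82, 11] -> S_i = Random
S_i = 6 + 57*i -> [6, 63, 120, 177, 234]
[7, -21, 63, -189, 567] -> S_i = 7*-3^i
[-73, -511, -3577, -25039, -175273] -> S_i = -73*7^i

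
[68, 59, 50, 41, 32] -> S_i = 68 + -9*i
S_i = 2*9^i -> [2, 18, 162, 1458, 13122]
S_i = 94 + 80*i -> [94, 174, 254, 334, 414]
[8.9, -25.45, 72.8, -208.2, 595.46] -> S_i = 8.90*(-2.86)^i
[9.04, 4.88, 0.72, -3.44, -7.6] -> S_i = 9.04 + -4.16*i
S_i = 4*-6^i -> [4, -24, 144, -864, 5184]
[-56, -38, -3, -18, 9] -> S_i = Random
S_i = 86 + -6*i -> [86, 80, 74, 68, 62]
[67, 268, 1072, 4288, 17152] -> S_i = 67*4^i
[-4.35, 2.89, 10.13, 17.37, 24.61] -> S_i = -4.35 + 7.24*i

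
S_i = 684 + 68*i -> [684, 752, 820, 888, 956]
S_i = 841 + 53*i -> [841, 894, 947, 1000, 1053]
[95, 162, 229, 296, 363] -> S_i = 95 + 67*i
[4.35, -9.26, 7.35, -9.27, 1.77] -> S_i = Random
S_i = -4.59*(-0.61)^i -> [-4.59, 2.8, -1.71, 1.04, -0.64]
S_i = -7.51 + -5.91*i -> [-7.51, -13.42, -19.33, -25.24, -31.15]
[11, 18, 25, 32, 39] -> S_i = 11 + 7*i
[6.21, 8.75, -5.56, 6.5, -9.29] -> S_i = Random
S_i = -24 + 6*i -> [-24, -18, -12, -6, 0]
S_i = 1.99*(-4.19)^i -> [1.99, -8.34, 34.94, -146.38, 613.35]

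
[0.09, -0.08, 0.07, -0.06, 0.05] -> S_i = 0.09*(-0.87)^i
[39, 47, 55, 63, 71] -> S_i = 39 + 8*i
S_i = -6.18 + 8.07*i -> [-6.18, 1.89, 9.96, 18.03, 26.1]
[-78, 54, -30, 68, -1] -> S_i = Random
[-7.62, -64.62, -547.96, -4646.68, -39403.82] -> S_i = -7.62*8.48^i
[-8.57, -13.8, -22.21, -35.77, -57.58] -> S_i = -8.57*1.61^i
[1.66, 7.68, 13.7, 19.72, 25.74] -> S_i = 1.66 + 6.02*i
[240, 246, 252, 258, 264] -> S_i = 240 + 6*i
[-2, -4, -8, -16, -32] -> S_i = -2*2^i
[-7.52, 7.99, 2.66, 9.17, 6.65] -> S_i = Random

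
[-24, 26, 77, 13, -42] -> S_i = Random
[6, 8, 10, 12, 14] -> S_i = 6 + 2*i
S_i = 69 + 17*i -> [69, 86, 103, 120, 137]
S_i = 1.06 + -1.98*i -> [1.06, -0.92, -2.9, -4.88, -6.86]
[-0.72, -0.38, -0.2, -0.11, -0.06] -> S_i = -0.72*0.53^i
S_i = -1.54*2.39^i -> [-1.54, -3.68, -8.8, -21.02, -50.25]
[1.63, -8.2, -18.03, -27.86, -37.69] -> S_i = 1.63 + -9.83*i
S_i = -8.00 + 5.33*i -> [-8.0, -2.67, 2.66, 7.99, 13.32]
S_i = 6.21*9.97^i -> [6.21, 61.91, 617.28, 6154.28, 61358.15]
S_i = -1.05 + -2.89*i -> [-1.05, -3.94, -6.83, -9.72, -12.61]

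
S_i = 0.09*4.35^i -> [0.09, 0.39, 1.7, 7.41, 32.23]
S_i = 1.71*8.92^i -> [1.71, 15.25, 136.06, 1213.64, 10825.69]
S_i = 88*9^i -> [88, 792, 7128, 64152, 577368]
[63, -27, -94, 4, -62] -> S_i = Random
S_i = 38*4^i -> [38, 152, 608, 2432, 9728]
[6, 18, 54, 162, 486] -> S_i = 6*3^i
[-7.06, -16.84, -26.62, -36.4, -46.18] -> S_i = -7.06 + -9.78*i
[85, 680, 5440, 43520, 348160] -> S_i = 85*8^i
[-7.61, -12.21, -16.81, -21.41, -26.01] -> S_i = -7.61 + -4.60*i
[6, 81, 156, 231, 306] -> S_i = 6 + 75*i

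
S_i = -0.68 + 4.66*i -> [-0.68, 3.98, 8.64, 13.3, 17.96]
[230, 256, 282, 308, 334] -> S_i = 230 + 26*i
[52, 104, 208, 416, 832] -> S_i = 52*2^i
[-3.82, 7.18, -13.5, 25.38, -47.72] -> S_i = -3.82*(-1.88)^i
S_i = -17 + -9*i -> [-17, -26, -35, -44, -53]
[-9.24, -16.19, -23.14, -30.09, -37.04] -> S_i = -9.24 + -6.95*i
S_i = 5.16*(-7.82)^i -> [5.16, -40.35, 315.55, -2467.57, 19296.42]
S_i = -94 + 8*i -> [-94, -86, -78, -70, -62]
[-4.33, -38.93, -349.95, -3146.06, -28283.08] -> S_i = -4.33*8.99^i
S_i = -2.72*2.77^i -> [-2.72, -7.53, -20.87, -57.81, -160.14]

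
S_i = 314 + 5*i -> [314, 319, 324, 329, 334]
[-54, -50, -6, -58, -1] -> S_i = Random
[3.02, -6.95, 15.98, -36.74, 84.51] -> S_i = 3.02*(-2.30)^i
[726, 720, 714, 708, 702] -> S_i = 726 + -6*i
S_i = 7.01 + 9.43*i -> [7.01, 16.44, 25.87, 35.3, 44.73]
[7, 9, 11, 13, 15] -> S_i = 7 + 2*i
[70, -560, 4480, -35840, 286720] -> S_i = 70*-8^i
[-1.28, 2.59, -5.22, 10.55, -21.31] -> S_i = -1.28*(-2.02)^i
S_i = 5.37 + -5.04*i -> [5.37, 0.33, -4.71, -9.75, -14.79]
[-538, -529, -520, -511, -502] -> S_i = -538 + 9*i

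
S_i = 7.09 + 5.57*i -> [7.09, 12.66, 18.23, 23.8, 29.37]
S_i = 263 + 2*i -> [263, 265, 267, 269, 271]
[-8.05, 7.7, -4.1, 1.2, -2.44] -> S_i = Random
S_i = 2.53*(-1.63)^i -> [2.53, -4.12, 6.72, -10.96, 17.86]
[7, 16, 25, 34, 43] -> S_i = 7 + 9*i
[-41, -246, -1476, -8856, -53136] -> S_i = -41*6^i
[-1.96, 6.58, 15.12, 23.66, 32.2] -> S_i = -1.96 + 8.54*i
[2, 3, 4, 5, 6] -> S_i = 2 + 1*i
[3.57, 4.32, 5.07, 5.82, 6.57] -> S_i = 3.57 + 0.75*i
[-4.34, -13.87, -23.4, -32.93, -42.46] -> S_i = -4.34 + -9.53*i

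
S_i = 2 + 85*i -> [2, 87, 172, 257, 342]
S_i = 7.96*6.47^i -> [7.96, 51.5, 333.21, 2155.89, 13948.59]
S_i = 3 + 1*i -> [3, 4, 5, 6, 7]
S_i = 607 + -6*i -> [607, 601, 595, 589, 583]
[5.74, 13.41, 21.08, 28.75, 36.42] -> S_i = 5.74 + 7.67*i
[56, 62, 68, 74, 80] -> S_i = 56 + 6*i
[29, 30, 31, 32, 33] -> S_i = 29 + 1*i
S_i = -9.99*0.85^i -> [-9.99, -8.49, -7.22, -6.14, -5.21]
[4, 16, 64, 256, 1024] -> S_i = 4*4^i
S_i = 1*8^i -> [1, 8, 64, 512, 4096]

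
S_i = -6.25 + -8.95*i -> [-6.25, -15.2, -24.15, -33.1, -42.05]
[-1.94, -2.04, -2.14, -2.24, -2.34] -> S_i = -1.94 + -0.10*i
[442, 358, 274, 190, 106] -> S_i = 442 + -84*i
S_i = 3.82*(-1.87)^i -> [3.82, -7.14, 13.36, -24.98, 46.71]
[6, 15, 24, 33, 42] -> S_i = 6 + 9*i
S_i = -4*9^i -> [-4, -36, -324, -2916, -26244]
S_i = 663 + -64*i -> [663, 599, 535, 471, 407]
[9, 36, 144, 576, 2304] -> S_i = 9*4^i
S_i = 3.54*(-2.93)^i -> [3.54, -10.37, 30.39, -89.04, 260.9]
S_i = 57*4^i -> [57, 228, 912, 3648, 14592]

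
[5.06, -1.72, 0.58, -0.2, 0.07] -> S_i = 5.06*(-0.34)^i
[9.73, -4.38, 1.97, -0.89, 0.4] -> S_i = 9.73*(-0.45)^i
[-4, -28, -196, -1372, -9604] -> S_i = -4*7^i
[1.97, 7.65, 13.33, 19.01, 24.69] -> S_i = 1.97 + 5.68*i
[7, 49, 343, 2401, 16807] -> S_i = 7*7^i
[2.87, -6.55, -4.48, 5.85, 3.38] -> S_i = Random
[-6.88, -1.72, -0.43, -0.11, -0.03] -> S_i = -6.88*0.25^i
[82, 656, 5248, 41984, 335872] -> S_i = 82*8^i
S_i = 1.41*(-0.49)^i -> [1.41, -0.69, 0.34, -0.17, 0.08]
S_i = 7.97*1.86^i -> [7.97, 14.82, 27.57, 51.29, 95.39]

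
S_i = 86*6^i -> [86, 516, 3096, 18576, 111456]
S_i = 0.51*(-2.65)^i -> [0.51, -1.35, 3.58, -9.49, 25.15]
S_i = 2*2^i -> [2, 4, 8, 16, 32]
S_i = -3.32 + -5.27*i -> [-3.32, -8.59, -13.86, -19.13, -24.4]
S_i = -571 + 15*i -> [-571, -556, -541, -526, -511]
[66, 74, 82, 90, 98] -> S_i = 66 + 8*i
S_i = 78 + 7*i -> [78, 85, 92, 99, 106]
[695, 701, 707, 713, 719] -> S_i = 695 + 6*i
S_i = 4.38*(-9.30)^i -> [4.38, -40.73, 378.83, -3523.08, 32764.68]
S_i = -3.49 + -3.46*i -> [-3.49, -6.95, -10.41, -13.87, -17.33]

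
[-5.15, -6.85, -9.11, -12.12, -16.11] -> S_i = -5.15*1.33^i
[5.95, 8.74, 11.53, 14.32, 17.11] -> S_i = 5.95 + 2.79*i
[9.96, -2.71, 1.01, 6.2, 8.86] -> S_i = Random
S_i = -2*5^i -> [-2, -10, -50, -250, -1250]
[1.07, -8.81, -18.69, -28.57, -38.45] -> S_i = 1.07 + -9.88*i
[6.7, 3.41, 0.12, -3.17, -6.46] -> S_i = 6.70 + -3.29*i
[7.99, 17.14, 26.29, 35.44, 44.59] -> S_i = 7.99 + 9.15*i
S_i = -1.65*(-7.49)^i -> [-1.65, 12.36, -92.57, 693.31, -5192.92]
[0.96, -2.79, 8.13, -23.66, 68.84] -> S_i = 0.96*(-2.91)^i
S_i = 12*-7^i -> [12, -84, 588, -4116, 28812]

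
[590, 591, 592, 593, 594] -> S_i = 590 + 1*i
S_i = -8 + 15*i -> [-8, 7, 22, 37, 52]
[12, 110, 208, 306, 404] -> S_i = 12 + 98*i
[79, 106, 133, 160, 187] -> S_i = 79 + 27*i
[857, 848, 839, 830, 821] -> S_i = 857 + -9*i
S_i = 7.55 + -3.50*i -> [7.55, 4.05, 0.55, -2.95, -6.45]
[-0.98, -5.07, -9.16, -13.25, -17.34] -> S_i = -0.98 + -4.09*i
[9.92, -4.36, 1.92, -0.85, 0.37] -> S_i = 9.92*(-0.44)^i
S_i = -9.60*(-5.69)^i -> [-9.6, 54.62, -310.81, 1768.51, -10062.83]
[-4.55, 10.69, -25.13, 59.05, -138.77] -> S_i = -4.55*(-2.35)^i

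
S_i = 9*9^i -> [9, 81, 729, 6561, 59049]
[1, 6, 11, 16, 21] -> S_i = 1 + 5*i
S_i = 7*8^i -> [7, 56, 448, 3584, 28672]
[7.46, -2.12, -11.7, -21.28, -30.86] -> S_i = 7.46 + -9.58*i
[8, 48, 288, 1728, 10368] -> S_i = 8*6^i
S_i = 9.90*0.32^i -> [9.9, 3.17, 1.01, 0.32, 0.1]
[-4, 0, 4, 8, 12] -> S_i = -4 + 4*i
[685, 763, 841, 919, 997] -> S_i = 685 + 78*i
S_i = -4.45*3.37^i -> [-4.45, -15.0, -50.54, -170.31, -573.96]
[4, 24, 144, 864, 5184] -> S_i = 4*6^i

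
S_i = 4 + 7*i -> [4, 11, 18, 25, 32]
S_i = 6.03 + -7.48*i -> [6.03, -1.45, -8.93, -16.41, -23.89]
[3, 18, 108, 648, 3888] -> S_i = 3*6^i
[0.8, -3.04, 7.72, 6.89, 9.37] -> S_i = Random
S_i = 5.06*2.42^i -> [5.06, 12.25, 29.63, 71.71, 173.54]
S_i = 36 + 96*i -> [36, 132, 228, 324, 420]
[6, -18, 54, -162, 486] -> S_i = 6*-3^i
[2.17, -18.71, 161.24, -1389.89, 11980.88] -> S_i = 2.17*(-8.62)^i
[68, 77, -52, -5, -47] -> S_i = Random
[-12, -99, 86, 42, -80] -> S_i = Random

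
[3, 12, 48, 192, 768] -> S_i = 3*4^i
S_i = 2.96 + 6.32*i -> [2.96, 9.28, 15.6, 21.92, 28.24]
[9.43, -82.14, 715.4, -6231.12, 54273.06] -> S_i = 9.43*(-8.71)^i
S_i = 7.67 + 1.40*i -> [7.67, 9.07, 10.47, 11.87, 13.27]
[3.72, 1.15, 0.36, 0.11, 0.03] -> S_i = 3.72*0.31^i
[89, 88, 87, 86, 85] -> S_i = 89 + -1*i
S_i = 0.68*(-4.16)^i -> [0.68, -2.83, 11.77, -48.95, 203.65]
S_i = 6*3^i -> [6, 18, 54, 162, 486]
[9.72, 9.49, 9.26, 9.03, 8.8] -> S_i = 9.72 + -0.23*i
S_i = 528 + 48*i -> [528, 576, 624, 672, 720]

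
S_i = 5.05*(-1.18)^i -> [5.05, -5.96, 7.03, -8.3, 9.79]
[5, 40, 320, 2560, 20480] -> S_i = 5*8^i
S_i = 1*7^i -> [1, 7, 49, 343, 2401]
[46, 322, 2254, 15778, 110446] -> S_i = 46*7^i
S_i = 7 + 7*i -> [7, 14, 21, 28, 35]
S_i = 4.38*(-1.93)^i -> [4.38, -8.45, 16.32, -31.49, 60.77]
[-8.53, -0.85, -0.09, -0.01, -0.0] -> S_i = -8.53*0.10^i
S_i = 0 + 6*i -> [0, 6, 12, 18, 24]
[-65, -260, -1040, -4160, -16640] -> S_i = -65*4^i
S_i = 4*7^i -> [4, 28, 196, 1372, 9604]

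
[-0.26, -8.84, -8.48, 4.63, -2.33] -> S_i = Random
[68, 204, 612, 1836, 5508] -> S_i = 68*3^i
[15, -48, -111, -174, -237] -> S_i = 15 + -63*i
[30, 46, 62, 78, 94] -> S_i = 30 + 16*i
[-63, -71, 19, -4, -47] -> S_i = Random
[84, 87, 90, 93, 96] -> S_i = 84 + 3*i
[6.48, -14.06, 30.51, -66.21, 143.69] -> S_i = 6.48*(-2.17)^i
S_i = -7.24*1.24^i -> [-7.24, -8.98, -11.13, -13.8, -17.12]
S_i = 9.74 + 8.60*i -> [9.74, 18.34, 26.94, 35.54, 44.14]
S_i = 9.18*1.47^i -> [9.18, 13.49, 19.84, 29.16, 42.87]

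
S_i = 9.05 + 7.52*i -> [9.05, 16.57, 24.09, 31.61, 39.13]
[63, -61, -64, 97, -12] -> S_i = Random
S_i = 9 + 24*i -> [9, 33, 57, 81, 105]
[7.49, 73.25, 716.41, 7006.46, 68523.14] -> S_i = 7.49*9.78^i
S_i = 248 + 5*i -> [248, 253, 258, 263, 268]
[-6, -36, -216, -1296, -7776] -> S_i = -6*6^i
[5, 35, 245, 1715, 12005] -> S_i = 5*7^i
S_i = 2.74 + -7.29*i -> [2.74, -4.55, -11.84, -19.13, -26.42]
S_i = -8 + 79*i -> [-8, 71, 150, 229, 308]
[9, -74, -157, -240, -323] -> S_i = 9 + -83*i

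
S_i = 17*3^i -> [17, 51, 153, 459, 1377]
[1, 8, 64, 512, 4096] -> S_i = 1*8^i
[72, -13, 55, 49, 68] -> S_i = Random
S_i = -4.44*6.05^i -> [-4.44, -26.86, -162.52, -983.22, -5948.46]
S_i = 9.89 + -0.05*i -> [9.89, 9.84, 9.79, 9.74, 9.69]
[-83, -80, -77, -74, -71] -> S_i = -83 + 3*i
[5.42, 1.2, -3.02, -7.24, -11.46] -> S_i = 5.42 + -4.22*i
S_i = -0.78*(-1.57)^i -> [-0.78, 1.22, -1.92, 3.02, -4.74]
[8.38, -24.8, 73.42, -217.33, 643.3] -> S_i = 8.38*(-2.96)^i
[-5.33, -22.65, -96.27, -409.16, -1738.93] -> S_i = -5.33*4.25^i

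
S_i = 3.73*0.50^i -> [3.73, 1.86, 0.93, 0.47, 0.23]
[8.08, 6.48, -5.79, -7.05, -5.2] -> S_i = Random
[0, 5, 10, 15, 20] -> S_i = 0 + 5*i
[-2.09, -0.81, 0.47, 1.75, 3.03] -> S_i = -2.09 + 1.28*i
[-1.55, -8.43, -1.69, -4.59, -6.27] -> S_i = Random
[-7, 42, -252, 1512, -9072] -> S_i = -7*-6^i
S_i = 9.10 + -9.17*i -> [9.1, -0.07, -9.24, -18.41, -27.58]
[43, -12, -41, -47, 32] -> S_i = Random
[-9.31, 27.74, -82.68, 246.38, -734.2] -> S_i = -9.31*(-2.98)^i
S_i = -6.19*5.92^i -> [-6.19, -36.64, -216.94, -1284.27, -7602.87]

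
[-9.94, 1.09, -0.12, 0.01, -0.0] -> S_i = -9.94*(-0.11)^i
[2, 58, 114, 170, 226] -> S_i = 2 + 56*i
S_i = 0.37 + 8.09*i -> [0.37, 8.46, 16.55, 24.64, 32.73]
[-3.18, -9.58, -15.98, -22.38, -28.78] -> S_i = -3.18 + -6.40*i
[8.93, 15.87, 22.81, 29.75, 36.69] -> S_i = 8.93 + 6.94*i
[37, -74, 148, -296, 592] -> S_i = 37*-2^i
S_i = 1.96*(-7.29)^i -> [1.96, -14.29, 104.16, -759.34, 5535.62]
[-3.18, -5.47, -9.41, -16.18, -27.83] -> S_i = -3.18*1.72^i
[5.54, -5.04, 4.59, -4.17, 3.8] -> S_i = 5.54*(-0.91)^i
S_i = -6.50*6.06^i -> [-6.5, -39.39, -238.7, -1446.54, -8766.05]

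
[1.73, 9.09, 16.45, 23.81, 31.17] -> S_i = 1.73 + 7.36*i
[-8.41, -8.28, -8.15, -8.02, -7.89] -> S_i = -8.41 + 0.13*i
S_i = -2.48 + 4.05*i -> [-2.48, 1.57, 5.62, 9.67, 13.72]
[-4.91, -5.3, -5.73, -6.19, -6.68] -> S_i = -4.91*1.08^i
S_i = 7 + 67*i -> [7, 74, 141, 208, 275]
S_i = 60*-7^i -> [60, -420, 2940, -20580, 144060]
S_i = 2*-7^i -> [2, -14, 98, -686, 4802]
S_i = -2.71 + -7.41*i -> [-2.71, -10.12, -17.53, -24.94, -32.35]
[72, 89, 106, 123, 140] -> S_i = 72 + 17*i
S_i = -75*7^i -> [-75, -525, -3675, -25725, -180075]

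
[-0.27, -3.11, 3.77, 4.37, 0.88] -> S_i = Random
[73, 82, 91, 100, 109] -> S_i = 73 + 9*i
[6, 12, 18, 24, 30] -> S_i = 6 + 6*i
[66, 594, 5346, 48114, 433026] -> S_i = 66*9^i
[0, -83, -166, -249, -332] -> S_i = 0 + -83*i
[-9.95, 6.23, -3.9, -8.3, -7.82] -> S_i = Random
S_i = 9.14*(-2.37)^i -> [9.14, -21.66, 51.34, -121.67, 288.36]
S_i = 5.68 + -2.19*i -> [5.68, 3.49, 1.3, -0.89, -3.08]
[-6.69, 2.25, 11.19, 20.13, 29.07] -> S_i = -6.69 + 8.94*i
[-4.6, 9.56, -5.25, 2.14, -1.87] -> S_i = Random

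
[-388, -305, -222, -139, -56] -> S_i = -388 + 83*i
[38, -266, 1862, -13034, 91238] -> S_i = 38*-7^i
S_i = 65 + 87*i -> [65, 152, 239, 326, 413]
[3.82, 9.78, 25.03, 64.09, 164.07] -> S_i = 3.82*2.56^i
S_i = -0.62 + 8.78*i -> [-0.62, 8.16, 16.94, 25.72, 34.5]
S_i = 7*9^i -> [7, 63, 567, 5103, 45927]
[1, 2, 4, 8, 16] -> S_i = 1*2^i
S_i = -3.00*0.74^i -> [-3.0, -2.22, -1.64, -1.22, -0.9]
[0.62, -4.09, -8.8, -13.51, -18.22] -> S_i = 0.62 + -4.71*i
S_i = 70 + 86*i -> [70, 156, 242, 328, 414]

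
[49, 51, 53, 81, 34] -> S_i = Random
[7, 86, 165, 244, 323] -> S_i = 7 + 79*i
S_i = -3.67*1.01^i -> [-3.67, -3.71, -3.74, -3.78, -3.82]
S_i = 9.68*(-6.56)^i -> [9.68, -63.5, 416.57, -2732.67, 17926.3]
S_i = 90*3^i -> [90, 270, 810, 2430, 7290]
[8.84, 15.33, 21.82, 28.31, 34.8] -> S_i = 8.84 + 6.49*i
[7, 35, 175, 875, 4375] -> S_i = 7*5^i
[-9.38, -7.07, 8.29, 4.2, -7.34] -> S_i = Random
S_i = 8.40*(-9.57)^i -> [8.4, -80.39, 769.31, -7362.33, 70457.47]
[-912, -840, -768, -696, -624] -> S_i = -912 + 72*i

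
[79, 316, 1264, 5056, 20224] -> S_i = 79*4^i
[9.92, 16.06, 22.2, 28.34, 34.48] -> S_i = 9.92 + 6.14*i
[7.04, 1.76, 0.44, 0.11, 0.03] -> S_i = 7.04*0.25^i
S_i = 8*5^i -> [8, 40, 200, 1000, 5000]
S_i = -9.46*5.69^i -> [-9.46, -53.83, -306.28, -1742.72, -9916.08]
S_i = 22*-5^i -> [22, -110, 550, -2750, 13750]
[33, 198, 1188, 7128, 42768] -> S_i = 33*6^i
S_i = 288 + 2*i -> [288, 290, 292, 294, 296]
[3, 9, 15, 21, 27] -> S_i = 3 + 6*i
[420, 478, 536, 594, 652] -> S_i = 420 + 58*i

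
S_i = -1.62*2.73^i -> [-1.62, -4.42, -12.07, -32.96, -89.98]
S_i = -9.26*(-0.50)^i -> [-9.26, 4.63, -2.32, 1.16, -0.58]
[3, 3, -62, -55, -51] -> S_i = Random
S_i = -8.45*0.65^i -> [-8.45, -5.49, -3.57, -2.32, -1.51]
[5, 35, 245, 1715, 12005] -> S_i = 5*7^i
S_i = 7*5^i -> [7, 35, 175, 875, 4375]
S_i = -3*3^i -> [-3, -9, -27, -81, -243]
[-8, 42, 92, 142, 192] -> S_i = -8 + 50*i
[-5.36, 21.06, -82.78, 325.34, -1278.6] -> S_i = -5.36*(-3.93)^i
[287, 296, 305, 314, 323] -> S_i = 287 + 9*i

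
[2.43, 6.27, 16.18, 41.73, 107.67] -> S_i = 2.43*2.58^i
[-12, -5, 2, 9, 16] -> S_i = -12 + 7*i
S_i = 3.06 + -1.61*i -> [3.06, 1.45, -0.16, -1.77, -3.38]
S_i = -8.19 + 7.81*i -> [-8.19, -0.38, 7.43, 15.24, 23.05]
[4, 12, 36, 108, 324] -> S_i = 4*3^i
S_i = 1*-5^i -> [1, -5, 25, -125, 625]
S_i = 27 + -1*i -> [27, 26, 25, 24, 23]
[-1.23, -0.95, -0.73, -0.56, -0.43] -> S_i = -1.23*0.77^i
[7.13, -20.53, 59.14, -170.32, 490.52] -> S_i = 7.13*(-2.88)^i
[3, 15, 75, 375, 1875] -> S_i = 3*5^i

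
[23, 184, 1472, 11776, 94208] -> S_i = 23*8^i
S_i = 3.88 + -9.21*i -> [3.88, -5.33, -14.54, -23.75, -32.96]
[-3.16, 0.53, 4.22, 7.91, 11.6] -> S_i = -3.16 + 3.69*i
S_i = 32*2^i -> [32, 64, 128, 256, 512]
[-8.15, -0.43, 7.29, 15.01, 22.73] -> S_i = -8.15 + 7.72*i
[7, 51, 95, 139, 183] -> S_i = 7 + 44*i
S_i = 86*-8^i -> [86, -688, 5504, -44032, 352256]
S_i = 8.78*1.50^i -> [8.78, 13.17, 19.76, 29.63, 44.45]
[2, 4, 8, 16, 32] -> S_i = 2*2^i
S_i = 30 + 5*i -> [30, 35, 40, 45, 50]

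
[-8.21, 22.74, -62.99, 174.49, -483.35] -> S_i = -8.21*(-2.77)^i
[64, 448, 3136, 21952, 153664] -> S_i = 64*7^i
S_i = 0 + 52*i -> [0, 52, 104, 156, 208]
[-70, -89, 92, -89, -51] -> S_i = Random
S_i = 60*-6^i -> [60, -360, 2160, -12960, 77760]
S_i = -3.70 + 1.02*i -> [-3.7, -2.68, -1.66, -0.64, 0.38]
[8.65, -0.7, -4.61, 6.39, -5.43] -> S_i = Random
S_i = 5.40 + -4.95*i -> [5.4, 0.45, -4.5, -9.45, -14.4]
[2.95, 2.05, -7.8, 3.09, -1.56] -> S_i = Random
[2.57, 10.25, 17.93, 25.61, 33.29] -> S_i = 2.57 + 7.68*i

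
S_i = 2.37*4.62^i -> [2.37, 10.95, 50.59, 233.71, 1079.73]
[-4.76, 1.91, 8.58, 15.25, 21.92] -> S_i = -4.76 + 6.67*i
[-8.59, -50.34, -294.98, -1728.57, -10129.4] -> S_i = -8.59*5.86^i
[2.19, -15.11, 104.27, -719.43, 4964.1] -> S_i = 2.19*(-6.90)^i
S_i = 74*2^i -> [74, 148, 296, 592, 1184]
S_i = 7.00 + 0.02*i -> [7.0, 7.02, 7.04, 7.06, 7.08]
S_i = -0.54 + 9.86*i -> [-0.54, 9.32, 19.18, 29.04, 38.9]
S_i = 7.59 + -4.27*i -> [7.59, 3.32, -0.95, -5.22, -9.49]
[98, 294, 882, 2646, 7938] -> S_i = 98*3^i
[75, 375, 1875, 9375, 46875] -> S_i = 75*5^i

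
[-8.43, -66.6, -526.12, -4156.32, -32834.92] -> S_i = -8.43*7.90^i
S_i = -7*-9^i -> [-7, 63, -567, 5103, -45927]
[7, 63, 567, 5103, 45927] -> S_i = 7*9^i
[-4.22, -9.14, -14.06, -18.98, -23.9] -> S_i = -4.22 + -4.92*i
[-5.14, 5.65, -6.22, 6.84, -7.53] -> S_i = -5.14*(-1.10)^i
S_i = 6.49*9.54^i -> [6.49, 61.91, 590.67, 5634.95, 53757.39]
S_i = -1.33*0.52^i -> [-1.33, -0.69, -0.36, -0.19, -0.1]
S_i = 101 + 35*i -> [101, 136, 171, 206, 241]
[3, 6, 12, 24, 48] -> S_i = 3*2^i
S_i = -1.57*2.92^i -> [-1.57, -4.58, -13.39, -39.09, -114.14]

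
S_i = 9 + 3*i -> [9, 12, 15, 18, 21]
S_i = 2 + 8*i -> [2, 10, 18, 26, 34]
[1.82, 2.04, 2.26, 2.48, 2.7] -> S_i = 1.82 + 0.22*i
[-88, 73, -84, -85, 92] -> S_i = Random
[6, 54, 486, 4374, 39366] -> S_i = 6*9^i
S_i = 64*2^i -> [64, 128, 256, 512, 1024]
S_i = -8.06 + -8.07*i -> [-8.06, -16.13, -24.2, -32.27, -40.34]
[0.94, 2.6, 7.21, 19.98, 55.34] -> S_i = 0.94*2.77^i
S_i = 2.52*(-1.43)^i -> [2.52, -3.6, 5.15, -7.37, 10.54]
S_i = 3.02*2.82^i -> [3.02, 8.52, 24.02, 67.73, 190.99]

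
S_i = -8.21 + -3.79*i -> [-8.21, -12.0, -15.79, -19.58, -23.37]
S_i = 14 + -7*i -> [14, 7, 0, -7, -14]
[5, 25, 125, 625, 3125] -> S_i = 5*5^i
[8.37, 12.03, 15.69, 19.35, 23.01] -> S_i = 8.37 + 3.66*i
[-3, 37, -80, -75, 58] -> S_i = Random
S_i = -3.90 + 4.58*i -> [-3.9, 0.68, 5.26, 9.84, 14.42]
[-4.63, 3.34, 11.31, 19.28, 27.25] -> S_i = -4.63 + 7.97*i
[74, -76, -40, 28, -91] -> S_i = Random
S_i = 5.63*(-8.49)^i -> [5.63, -47.8, 405.81, -3445.34, 29250.89]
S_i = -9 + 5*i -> [-9, -4, 1, 6, 11]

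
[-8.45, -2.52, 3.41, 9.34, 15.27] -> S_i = -8.45 + 5.93*i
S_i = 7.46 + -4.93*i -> [7.46, 2.53, -2.4, -7.33, -12.26]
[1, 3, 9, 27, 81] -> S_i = 1*3^i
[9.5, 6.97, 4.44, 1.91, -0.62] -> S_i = 9.50 + -2.53*i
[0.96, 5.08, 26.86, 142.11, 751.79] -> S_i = 0.96*5.29^i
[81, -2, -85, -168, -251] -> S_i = 81 + -83*i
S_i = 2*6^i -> [2, 12, 72, 432, 2592]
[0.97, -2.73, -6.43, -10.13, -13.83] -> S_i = 0.97 + -3.70*i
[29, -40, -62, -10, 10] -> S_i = Random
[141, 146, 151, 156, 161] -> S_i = 141 + 5*i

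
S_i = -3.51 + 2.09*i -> [-3.51, -1.42, 0.67, 2.76, 4.85]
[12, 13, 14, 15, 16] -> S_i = 12 + 1*i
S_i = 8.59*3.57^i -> [8.59, 30.67, 109.48, 390.84, 1395.29]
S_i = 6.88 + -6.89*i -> [6.88, -0.01, -6.9, -13.79, -20.68]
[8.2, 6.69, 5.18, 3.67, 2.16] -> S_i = 8.20 + -1.51*i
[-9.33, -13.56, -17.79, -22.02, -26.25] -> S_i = -9.33 + -4.23*i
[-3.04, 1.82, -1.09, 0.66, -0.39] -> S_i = -3.04*(-0.60)^i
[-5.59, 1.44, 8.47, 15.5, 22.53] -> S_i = -5.59 + 7.03*i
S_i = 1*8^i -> [1, 8, 64, 512, 4096]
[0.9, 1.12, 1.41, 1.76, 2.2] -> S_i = 0.90*1.25^i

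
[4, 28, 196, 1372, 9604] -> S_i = 4*7^i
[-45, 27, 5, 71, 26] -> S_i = Random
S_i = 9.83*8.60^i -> [9.83, 84.54, 727.03, 6252.43, 53770.9]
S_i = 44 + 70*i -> [44, 114, 184, 254, 324]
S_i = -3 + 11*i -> [-3, 8, 19, 30, 41]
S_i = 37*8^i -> [37, 296, 2368, 18944, 151552]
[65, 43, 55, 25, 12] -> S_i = Random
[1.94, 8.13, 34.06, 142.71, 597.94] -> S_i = 1.94*4.19^i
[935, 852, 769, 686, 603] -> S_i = 935 + -83*i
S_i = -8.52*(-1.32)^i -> [-8.52, 11.25, -14.85, 19.6, -25.87]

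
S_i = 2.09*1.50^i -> [2.09, 3.14, 4.7, 7.05, 10.58]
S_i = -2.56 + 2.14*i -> [-2.56, -0.42, 1.72, 3.86, 6.0]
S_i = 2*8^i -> [2, 16, 128, 1024, 8192]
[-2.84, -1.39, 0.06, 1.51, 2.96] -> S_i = -2.84 + 1.45*i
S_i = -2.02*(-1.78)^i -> [-2.02, 3.6, -6.4, 11.39, -20.28]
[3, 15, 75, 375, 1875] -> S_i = 3*5^i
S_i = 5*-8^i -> [5, -40, 320, -2560, 20480]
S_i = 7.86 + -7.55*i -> [7.86, 0.31, -7.24, -14.79, -22.34]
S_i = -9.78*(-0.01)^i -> [-9.78, 0.1, -0.0, 0.0, -0.0]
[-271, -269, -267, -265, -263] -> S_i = -271 + 2*i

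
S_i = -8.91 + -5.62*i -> [-8.91, -14.53, -20.15, -25.77, -31.39]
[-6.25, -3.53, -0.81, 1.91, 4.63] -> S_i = -6.25 + 2.72*i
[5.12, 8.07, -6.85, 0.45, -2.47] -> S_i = Random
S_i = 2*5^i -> [2, 10, 50, 250, 1250]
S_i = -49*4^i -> [-49, -196, -784, -3136, -12544]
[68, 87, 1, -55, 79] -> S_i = Random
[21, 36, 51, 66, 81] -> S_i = 21 + 15*i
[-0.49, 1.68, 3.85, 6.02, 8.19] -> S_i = -0.49 + 2.17*i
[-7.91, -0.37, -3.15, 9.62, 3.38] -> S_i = Random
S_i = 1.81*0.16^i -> [1.81, 0.29, 0.05, 0.01, 0.0]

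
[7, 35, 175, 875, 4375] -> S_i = 7*5^i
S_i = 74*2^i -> [74, 148, 296, 592, 1184]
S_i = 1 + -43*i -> [1, -42, -85, -128, -171]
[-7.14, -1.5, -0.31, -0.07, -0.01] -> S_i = -7.14*0.21^i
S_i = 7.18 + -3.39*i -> [7.18, 3.79, 0.4, -2.99, -6.38]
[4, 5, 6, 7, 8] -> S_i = 4 + 1*i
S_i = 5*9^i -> [5, 45, 405, 3645, 32805]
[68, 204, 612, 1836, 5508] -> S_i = 68*3^i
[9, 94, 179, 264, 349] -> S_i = 9 + 85*i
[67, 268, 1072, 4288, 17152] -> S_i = 67*4^i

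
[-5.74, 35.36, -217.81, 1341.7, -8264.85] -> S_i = -5.74*(-6.16)^i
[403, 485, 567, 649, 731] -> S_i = 403 + 82*i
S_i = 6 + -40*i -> [6, -34, -74, -114, -154]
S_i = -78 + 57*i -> [-78, -21, 36, 93, 150]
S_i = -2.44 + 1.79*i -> [-2.44, -0.65, 1.14, 2.93, 4.72]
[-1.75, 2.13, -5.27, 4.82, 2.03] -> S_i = Random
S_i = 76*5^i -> [76, 380, 1900, 9500, 47500]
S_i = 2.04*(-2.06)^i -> [2.04, -4.2, 8.66, -17.83, 36.74]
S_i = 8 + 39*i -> [8, 47, 86, 125, 164]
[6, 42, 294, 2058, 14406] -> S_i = 6*7^i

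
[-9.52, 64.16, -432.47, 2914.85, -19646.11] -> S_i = -9.52*(-6.74)^i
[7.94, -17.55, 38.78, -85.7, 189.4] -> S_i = 7.94*(-2.21)^i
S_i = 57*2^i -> [57, 114, 228, 456, 912]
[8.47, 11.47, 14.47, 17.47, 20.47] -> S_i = 8.47 + 3.00*i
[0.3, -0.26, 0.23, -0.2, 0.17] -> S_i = 0.30*(-0.87)^i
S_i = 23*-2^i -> [23, -46, 92, -184, 368]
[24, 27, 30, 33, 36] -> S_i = 24 + 3*i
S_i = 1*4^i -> [1, 4, 16, 64, 256]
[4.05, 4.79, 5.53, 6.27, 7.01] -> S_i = 4.05 + 0.74*i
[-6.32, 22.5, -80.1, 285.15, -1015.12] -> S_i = -6.32*(-3.56)^i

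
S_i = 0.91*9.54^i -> [0.91, 8.68, 82.82, 790.11, 7537.63]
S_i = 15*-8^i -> [15, -120, 960, -7680, 61440]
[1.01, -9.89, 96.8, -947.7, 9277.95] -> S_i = 1.01*(-9.79)^i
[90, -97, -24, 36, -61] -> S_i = Random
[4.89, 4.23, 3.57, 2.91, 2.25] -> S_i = 4.89 + -0.66*i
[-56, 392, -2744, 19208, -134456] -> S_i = -56*-7^i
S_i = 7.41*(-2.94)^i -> [7.41, -21.79, 64.05, -188.3, 553.61]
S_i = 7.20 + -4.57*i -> [7.2, 2.63, -1.94, -6.51, -11.08]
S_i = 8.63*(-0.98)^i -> [8.63, -8.46, 8.29, -8.12, 7.96]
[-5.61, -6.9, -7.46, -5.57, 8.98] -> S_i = Random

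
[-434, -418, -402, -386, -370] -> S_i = -434 + 16*i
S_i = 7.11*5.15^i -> [7.11, 36.62, 188.57, 971.16, 5001.48]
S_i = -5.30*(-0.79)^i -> [-5.3, 4.19, -3.31, 2.61, -2.06]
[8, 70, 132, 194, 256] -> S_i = 8 + 62*i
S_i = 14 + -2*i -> [14, 12, 10, 8, 6]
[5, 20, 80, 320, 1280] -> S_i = 5*4^i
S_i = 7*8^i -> [7, 56, 448, 3584, 28672]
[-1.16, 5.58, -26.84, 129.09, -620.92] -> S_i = -1.16*(-4.81)^i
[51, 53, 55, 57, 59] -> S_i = 51 + 2*i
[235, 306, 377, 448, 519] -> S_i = 235 + 71*i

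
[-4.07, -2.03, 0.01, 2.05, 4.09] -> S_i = -4.07 + 2.04*i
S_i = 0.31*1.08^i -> [0.31, 0.33, 0.36, 0.39, 0.42]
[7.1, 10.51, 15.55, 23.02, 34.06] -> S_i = 7.10*1.48^i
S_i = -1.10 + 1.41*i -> [-1.1, 0.31, 1.72, 3.13, 4.54]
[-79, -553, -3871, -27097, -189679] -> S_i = -79*7^i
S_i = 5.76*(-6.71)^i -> [5.76, -38.65, 259.34, -1740.16, 11676.5]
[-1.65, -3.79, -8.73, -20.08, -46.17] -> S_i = -1.65*2.30^i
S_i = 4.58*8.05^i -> [4.58, 36.87, 296.8, 2389.2, 19233.09]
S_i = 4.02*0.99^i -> [4.02, 3.98, 3.94, 3.9, 3.86]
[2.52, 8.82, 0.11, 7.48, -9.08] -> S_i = Random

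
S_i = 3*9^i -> [3, 27, 243, 2187, 19683]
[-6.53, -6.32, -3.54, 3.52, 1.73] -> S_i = Random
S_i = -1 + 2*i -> [-1, 1, 3, 5, 7]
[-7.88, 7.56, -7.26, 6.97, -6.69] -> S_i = -7.88*(-0.96)^i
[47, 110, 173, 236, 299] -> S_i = 47 + 63*i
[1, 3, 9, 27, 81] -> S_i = 1*3^i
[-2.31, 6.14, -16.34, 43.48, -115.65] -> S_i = -2.31*(-2.66)^i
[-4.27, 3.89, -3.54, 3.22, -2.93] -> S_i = -4.27*(-0.91)^i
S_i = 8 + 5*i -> [8, 13, 18, 23, 28]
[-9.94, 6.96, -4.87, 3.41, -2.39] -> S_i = -9.94*(-0.70)^i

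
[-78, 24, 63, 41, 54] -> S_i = Random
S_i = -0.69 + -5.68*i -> [-0.69, -6.37, -12.05, -17.73, -23.41]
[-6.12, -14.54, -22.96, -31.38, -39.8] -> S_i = -6.12 + -8.42*i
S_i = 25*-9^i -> [25, -225, 2025, -18225, 164025]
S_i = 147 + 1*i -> [147, 148, 149, 150, 151]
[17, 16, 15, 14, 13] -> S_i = 17 + -1*i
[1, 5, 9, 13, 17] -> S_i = 1 + 4*i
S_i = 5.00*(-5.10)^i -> [5.0, -25.5, 130.05, -663.25, 3382.6]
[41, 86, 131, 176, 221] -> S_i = 41 + 45*i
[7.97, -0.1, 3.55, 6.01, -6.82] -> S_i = Random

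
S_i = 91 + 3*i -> [91, 94, 97, 100, 103]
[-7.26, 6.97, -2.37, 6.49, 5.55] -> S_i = Random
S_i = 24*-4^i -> [24, -96, 384, -1536, 6144]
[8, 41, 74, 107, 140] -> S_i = 8 + 33*i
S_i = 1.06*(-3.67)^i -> [1.06, -3.89, 14.28, -52.4, 192.3]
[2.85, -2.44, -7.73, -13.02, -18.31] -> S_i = 2.85 + -5.29*i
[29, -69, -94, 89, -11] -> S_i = Random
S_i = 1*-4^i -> [1, -4, 16, -64, 256]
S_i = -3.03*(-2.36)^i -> [-3.03, 7.15, -16.88, 39.83, -93.99]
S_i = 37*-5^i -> [37, -185, 925, -4625, 23125]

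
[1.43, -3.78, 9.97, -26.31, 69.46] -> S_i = 1.43*(-2.64)^i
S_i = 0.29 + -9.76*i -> [0.29, -9.47, -19.23, -28.99, -38.75]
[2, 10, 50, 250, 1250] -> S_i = 2*5^i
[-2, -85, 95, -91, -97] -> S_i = Random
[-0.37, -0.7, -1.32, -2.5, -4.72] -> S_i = -0.37*1.89^i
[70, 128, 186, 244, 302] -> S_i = 70 + 58*i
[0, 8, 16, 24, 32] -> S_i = 0 + 8*i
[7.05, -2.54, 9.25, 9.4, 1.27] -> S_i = Random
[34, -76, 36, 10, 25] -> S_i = Random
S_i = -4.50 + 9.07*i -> [-4.5, 4.57, 13.64, 22.71, 31.78]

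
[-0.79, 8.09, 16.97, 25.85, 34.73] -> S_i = -0.79 + 8.88*i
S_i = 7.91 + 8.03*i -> [7.91, 15.94, 23.97, 32.0, 40.03]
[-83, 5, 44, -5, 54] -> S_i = Random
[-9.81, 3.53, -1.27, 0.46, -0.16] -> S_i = -9.81*(-0.36)^i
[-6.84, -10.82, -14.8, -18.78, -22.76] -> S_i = -6.84 + -3.98*i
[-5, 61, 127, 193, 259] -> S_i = -5 + 66*i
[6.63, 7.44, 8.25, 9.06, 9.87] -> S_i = 6.63 + 0.81*i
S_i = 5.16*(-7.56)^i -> [5.16, -39.01, 294.91, -2229.54, 16855.32]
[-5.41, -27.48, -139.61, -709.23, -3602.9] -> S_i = -5.41*5.08^i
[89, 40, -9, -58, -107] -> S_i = 89 + -49*i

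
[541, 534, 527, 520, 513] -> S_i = 541 + -7*i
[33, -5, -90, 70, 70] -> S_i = Random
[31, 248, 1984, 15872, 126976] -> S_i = 31*8^i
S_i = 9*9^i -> [9, 81, 729, 6561, 59049]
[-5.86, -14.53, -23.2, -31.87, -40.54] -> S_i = -5.86 + -8.67*i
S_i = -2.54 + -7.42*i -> [-2.54, -9.96, -17.38, -24.8, -32.22]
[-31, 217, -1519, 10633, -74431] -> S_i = -31*-7^i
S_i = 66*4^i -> [66, 264, 1056, 4224, 16896]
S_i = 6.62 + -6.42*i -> [6.62, 0.2, -6.22, -12.64, -19.06]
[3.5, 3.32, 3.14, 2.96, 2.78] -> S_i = 3.50 + -0.18*i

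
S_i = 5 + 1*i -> [5, 6, 7, 8, 9]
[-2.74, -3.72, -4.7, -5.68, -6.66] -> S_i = -2.74 + -0.98*i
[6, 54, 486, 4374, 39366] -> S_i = 6*9^i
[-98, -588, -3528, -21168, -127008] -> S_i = -98*6^i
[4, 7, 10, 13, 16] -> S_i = 4 + 3*i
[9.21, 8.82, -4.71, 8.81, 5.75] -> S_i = Random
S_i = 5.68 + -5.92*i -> [5.68, -0.24, -6.16, -12.08, -18.0]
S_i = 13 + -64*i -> [13, -51, -115, -179, -243]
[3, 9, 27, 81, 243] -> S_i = 3*3^i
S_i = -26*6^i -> [-26, -156, -936, -5616, -33696]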